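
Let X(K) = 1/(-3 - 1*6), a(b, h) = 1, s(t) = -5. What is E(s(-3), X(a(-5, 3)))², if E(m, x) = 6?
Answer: 36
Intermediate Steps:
X(K) = -⅑ (X(K) = 1/(-3 - 6) = 1/(-9) = -⅑)
E(s(-3), X(a(-5, 3)))² = 6² = 36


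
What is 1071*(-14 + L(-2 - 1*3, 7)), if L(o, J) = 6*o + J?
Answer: -39627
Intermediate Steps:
L(o, J) = J + 6*o
1071*(-14 + L(-2 - 1*3, 7)) = 1071*(-14 + (7 + 6*(-2 - 1*3))) = 1071*(-14 + (7 + 6*(-2 - 3))) = 1071*(-14 + (7 + 6*(-5))) = 1071*(-14 + (7 - 30)) = 1071*(-14 - 23) = 1071*(-37) = -39627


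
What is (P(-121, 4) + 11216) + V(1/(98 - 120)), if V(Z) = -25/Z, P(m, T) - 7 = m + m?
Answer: 11531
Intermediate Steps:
P(m, T) = 7 + 2*m (P(m, T) = 7 + (m + m) = 7 + 2*m)
(P(-121, 4) + 11216) + V(1/(98 - 120)) = ((7 + 2*(-121)) + 11216) - 25/(1/(98 - 120)) = ((7 - 242) + 11216) - 25/(1/(-22)) = (-235 + 11216) - 25/(-1/22) = 10981 - 25*(-22) = 10981 + 550 = 11531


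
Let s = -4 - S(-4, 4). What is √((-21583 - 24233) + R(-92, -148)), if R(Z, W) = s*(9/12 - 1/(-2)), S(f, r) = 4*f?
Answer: 3*I*√5089 ≈ 214.01*I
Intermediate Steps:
s = 12 (s = -4 - 4*(-4) = -4 - 1*(-16) = -4 + 16 = 12)
R(Z, W) = 15 (R(Z, W) = 12*(9/12 - 1/(-2)) = 12*(9*(1/12) - 1*(-½)) = 12*(¾ + ½) = 12*(5/4) = 15)
√((-21583 - 24233) + R(-92, -148)) = √((-21583 - 24233) + 15) = √(-45816 + 15) = √(-45801) = 3*I*√5089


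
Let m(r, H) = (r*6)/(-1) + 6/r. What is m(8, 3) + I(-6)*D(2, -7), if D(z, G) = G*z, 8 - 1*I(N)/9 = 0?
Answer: -4221/4 ≈ -1055.3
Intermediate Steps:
I(N) = 72 (I(N) = 72 - 9*0 = 72 + 0 = 72)
m(r, H) = -6*r + 6/r (m(r, H) = (6*r)*(-1) + 6/r = -6*r + 6/r)
m(8, 3) + I(-6)*D(2, -7) = (-6*8 + 6/8) + 72*(-7*2) = (-48 + 6*(⅛)) + 72*(-14) = (-48 + ¾) - 1008 = -189/4 - 1008 = -4221/4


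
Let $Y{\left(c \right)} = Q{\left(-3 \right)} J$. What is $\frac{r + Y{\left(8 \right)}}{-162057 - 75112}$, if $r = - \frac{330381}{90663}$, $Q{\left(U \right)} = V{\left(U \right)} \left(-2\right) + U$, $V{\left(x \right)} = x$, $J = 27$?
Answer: $- \frac{2337774}{7167484349} \approx -0.00032616$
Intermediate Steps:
$Q{\left(U \right)} = - U$ ($Q{\left(U \right)} = U \left(-2\right) + U = - 2 U + U = - U$)
$Y{\left(c \right)} = 81$ ($Y{\left(c \right)} = \left(-1\right) \left(-3\right) 27 = 3 \cdot 27 = 81$)
$r = - \frac{110127}{30221}$ ($r = \left(-330381\right) \frac{1}{90663} = - \frac{110127}{30221} \approx -3.6441$)
$\frac{r + Y{\left(8 \right)}}{-162057 - 75112} = \frac{- \frac{110127}{30221} + 81}{-162057 - 75112} = \frac{2337774}{30221 \left(-237169\right)} = \frac{2337774}{30221} \left(- \frac{1}{237169}\right) = - \frac{2337774}{7167484349}$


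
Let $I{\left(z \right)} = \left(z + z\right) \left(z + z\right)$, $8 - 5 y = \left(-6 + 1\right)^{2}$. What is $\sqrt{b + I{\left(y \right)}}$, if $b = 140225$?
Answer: $\frac{\sqrt{3506781}}{5} \approx 374.53$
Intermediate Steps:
$y = - \frac{17}{5}$ ($y = \frac{8}{5} - \frac{\left(-6 + 1\right)^{2}}{5} = \frac{8}{5} - \frac{\left(-5\right)^{2}}{5} = \frac{8}{5} - 5 = - \frac{17}{5} \approx -3.4$)
$I{\left(z \right)} = 4 z^{2}$ ($I{\left(z \right)} = 2 z 2 z = 4 z^{2}$)
$\sqrt{b + I{\left(y \right)}} = \sqrt{140225 + 4 \left(- \frac{17}{5}\right)^{2}} = \sqrt{140225 + 4 \cdot \frac{289}{25}} = \sqrt{140225 + \frac{1156}{25}} = \sqrt{\frac{3506781}{25}} = \frac{\sqrt{3506781}}{5}$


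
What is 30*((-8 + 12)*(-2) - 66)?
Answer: -2220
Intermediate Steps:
30*((-8 + 12)*(-2) - 66) = 30*(4*(-2) - 66) = 30*(-8 - 66) = 30*(-74) = -2220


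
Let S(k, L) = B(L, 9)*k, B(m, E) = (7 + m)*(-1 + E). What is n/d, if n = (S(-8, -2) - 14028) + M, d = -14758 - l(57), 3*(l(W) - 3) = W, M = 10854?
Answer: 1747/7390 ≈ 0.23640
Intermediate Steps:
l(W) = 3 + W/3
B(m, E) = (-1 + E)*(7 + m)
d = -14780 (d = -14758 - (3 + (⅓)*57) = -14758 - (3 + 19) = -14758 - 1*22 = -14758 - 22 = -14780)
S(k, L) = k*(56 + 8*L) (S(k, L) = (-7 - L + 7*9 + 9*L)*k = (-7 - L + 63 + 9*L)*k = (56 + 8*L)*k = k*(56 + 8*L))
n = -3494 (n = (8*(-8)*(7 - 2) - 14028) + 10854 = (8*(-8)*5 - 14028) + 10854 = (-320 - 14028) + 10854 = -14348 + 10854 = -3494)
n/d = -3494/(-14780) = -3494*(-1/14780) = 1747/7390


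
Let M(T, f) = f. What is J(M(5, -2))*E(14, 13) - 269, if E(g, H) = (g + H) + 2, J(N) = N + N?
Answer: -385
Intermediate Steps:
J(N) = 2*N
E(g, H) = 2 + H + g (E(g, H) = (H + g) + 2 = 2 + H + g)
J(M(5, -2))*E(14, 13) - 269 = (2*(-2))*(2 + 13 + 14) - 269 = -4*29 - 269 = -116 - 269 = -385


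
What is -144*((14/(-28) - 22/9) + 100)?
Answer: -13976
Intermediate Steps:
-144*((14/(-28) - 22/9) + 100) = -144*((14*(-1/28) - 22*⅑) + 100) = -144*((-½ - 22/9) + 100) = -144*(-53/18 + 100) = -144*1747/18 = -13976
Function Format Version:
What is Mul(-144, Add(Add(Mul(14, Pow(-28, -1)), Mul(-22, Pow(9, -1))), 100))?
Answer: -13976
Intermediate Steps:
Mul(-144, Add(Add(Mul(14, Pow(-28, -1)), Mul(-22, Pow(9, -1))), 100)) = Mul(-144, Add(Add(Mul(14, Rational(-1, 28)), Mul(-22, Rational(1, 9))), 100)) = Mul(-144, Add(Add(Rational(-1, 2), Rational(-22, 9)), 100)) = Mul(-144, Add(Rational(-53, 18), 100)) = Mul(-144, Rational(1747, 18)) = -13976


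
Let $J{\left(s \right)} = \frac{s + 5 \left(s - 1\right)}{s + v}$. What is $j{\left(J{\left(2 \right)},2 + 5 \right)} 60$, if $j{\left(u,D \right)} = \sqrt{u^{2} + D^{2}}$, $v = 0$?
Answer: $210 \sqrt{5} \approx 469.57$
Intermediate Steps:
$J{\left(s \right)} = \frac{-5 + 6 s}{s}$ ($J{\left(s \right)} = \frac{s + 5 \left(s - 1\right)}{s + 0} = \frac{s + 5 \left(-1 + s\right)}{s} = \frac{s + \left(-5 + 5 s\right)}{s} = \frac{-5 + 6 s}{s}$)
$j{\left(u,D \right)} = \sqrt{D^{2} + u^{2}}$
$j{\left(J{\left(2 \right)},2 + 5 \right)} 60 = \sqrt{\left(2 + 5\right)^{2} + \left(6 - \frac{5}{2}\right)^{2}} \cdot 60 = \sqrt{7^{2} + \left(6 - \frac{5}{2}\right)^{2}} \cdot 60 = \sqrt{49 + \left(6 - \frac{5}{2}\right)^{2}} \cdot 60 = \sqrt{49 + \left(\frac{7}{2}\right)^{2}} \cdot 60 = \sqrt{49 + \frac{49}{4}} \cdot 60 = \sqrt{\frac{245}{4}} \cdot 60 = \frac{7 \sqrt{5}}{2} \cdot 60 = 210 \sqrt{5}$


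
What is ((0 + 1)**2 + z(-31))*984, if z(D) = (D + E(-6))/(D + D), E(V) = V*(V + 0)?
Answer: 28044/31 ≈ 904.65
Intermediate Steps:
E(V) = V**2 (E(V) = V*V = V**2)
z(D) = (36 + D)/(2*D) (z(D) = (D + (-6)**2)/(D + D) = (D + 36)/((2*D)) = (36 + D)*(1/(2*D)) = (36 + D)/(2*D))
((0 + 1)**2 + z(-31))*984 = ((0 + 1)**2 + (1/2)*(36 - 31)/(-31))*984 = (1**2 + (1/2)*(-1/31)*5)*984 = (1 - 5/62)*984 = (57/62)*984 = 28044/31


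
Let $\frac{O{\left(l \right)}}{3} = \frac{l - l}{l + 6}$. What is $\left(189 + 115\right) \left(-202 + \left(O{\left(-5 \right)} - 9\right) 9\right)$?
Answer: $-86032$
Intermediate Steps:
$O{\left(l \right)} = 0$ ($O{\left(l \right)} = 3 \frac{l - l}{l + 6} = 3 \frac{0}{6 + l} = 3 \cdot 0 = 0$)
$\left(189 + 115\right) \left(-202 + \left(O{\left(-5 \right)} - 9\right) 9\right) = \left(189 + 115\right) \left(-202 + \left(0 - 9\right) 9\right) = 304 \left(-202 - 81\right) = 304 \left(-283\right) = -86032$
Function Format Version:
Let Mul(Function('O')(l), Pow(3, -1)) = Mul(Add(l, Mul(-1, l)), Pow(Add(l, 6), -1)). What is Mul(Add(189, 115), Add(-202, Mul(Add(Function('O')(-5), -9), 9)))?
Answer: -86032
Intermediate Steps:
Function('O')(l) = 0 (Function('O')(l) = Mul(3, Mul(Add(l, Mul(-1, l)), Pow(Add(l, 6), -1))) = Mul(3, Mul(0, Pow(Add(6, l), -1))) = Mul(3, 0) = 0)
Mul(Add(189, 115), Add(-202, Mul(Add(Function('O')(-5), -9), 9))) = Mul(Add(189, 115), Add(-202, Mul(Add(0, -9), 9))) = Mul(304, Add(-202, Mul(-9, 9))) = Mul(304, Add(-202, -81)) = Mul(304, -283) = -86032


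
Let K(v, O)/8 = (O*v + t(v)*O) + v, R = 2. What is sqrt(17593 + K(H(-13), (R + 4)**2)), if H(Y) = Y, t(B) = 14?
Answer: sqrt(17777) ≈ 133.33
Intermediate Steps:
K(v, O) = 8*v + 112*O + 8*O*v (K(v, O) = 8*((O*v + 14*O) + v) = 8*((14*O + O*v) + v) = 8*(v + 14*O + O*v) = 8*v + 112*O + 8*O*v)
sqrt(17593 + K(H(-13), (R + 4)**2)) = sqrt(17593 + (8*(-13) + 112*(2 + 4)**2 + 8*(2 + 4)**2*(-13))) = sqrt(17593 + (-104 + 112*6**2 + 8*6**2*(-13))) = sqrt(17593 + (-104 + 112*36 + 8*36*(-13))) = sqrt(17593 + (-104 + 4032 - 3744)) = sqrt(17593 + 184) = sqrt(17777)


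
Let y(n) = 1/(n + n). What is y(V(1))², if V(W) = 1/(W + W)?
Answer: 1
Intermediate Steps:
V(W) = 1/(2*W)
y(n) = 1/(2*n)
y(V(1))² = (1/(2*(((½)/1))))² = (1/(2*(((½)*1))))² = (1/(2*(½)))² = ((½)*2)² = 1² = 1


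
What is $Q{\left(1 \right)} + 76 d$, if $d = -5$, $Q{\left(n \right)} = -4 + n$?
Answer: $-383$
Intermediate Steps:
$Q{\left(1 \right)} + 76 d = \left(-4 + 1\right) + 76 \left(-5\right) = -3 - 380 = -383$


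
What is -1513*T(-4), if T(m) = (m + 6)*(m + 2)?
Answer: 6052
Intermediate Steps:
T(m) = (2 + m)*(6 + m) (T(m) = (6 + m)*(2 + m) = (2 + m)*(6 + m))
-1513*T(-4) = -1513*(12 + (-4)² + 8*(-4)) = -1513*(12 + 16 - 32) = -1513*(-4) = 6052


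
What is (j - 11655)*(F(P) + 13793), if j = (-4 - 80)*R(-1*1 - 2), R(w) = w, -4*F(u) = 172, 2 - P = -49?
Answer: -156791250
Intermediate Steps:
P = 51 (P = 2 - 1*(-49) = 2 + 49 = 51)
F(u) = -43 (F(u) = -¼*172 = -43)
j = 252 (j = (-4 - 80)*(-1*1 - 2) = -84*(-1 - 2) = -84*(-3) = 252)
(j - 11655)*(F(P) + 13793) = (252 - 11655)*(-43 + 13793) = -11403*13750 = -156791250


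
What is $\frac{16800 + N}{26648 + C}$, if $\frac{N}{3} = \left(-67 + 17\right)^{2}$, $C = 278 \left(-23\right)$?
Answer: $\frac{12150}{10127} \approx 1.1998$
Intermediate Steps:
$C = -6394$
$N = 7500$ ($N = 3 \left(-67 + 17\right)^{2} = 3 \left(-50\right)^{2} = 3 \cdot 2500 = 7500$)
$\frac{16800 + N}{26648 + C} = \frac{16800 + 7500}{26648 - 6394} = \frac{24300}{20254} = 24300 \cdot \frac{1}{20254} = \frac{12150}{10127}$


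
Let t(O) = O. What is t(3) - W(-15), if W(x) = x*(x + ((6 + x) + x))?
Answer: -582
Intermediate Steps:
W(x) = x*(6 + 3*x) (W(x) = x*(x + (6 + 2*x)) = x*(6 + 3*x))
t(3) - W(-15) = 3 - 3*(-15)*(2 - 15) = 3 - 3*(-15)*(-13) = 3 - 1*585 = 3 - 585 = -582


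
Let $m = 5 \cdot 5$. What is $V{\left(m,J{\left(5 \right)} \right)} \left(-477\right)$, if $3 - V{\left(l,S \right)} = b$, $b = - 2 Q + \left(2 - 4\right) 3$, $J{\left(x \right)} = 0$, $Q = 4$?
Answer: $-8109$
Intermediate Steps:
$m = 25$
$b = -14$ ($b = \left(-2\right) 4 + \left(2 - 4\right) 3 = -8 - 6 = -14$)
$V{\left(l,S \right)} = 17$ ($V{\left(l,S \right)} = 3 - -14 = 3 + 14 = 17$)
$V{\left(m,J{\left(5 \right)} \right)} \left(-477\right) = 17 \left(-477\right) = -8109$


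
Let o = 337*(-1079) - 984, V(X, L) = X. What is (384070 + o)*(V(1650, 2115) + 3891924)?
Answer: 75780630762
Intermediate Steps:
o = -364607 (o = -363623 - 984 = -364607)
(384070 + o)*(V(1650, 2115) + 3891924) = (384070 - 364607)*(1650 + 3891924) = 19463*3893574 = 75780630762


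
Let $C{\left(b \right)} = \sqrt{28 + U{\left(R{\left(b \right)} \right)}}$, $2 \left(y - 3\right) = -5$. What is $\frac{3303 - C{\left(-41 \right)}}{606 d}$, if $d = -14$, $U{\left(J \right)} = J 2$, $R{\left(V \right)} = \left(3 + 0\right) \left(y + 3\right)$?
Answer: $- \frac{824}{2121} \approx -0.3885$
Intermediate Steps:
$y = \frac{1}{2}$ ($y = 3 + \frac{1}{2} \left(-5\right) = 3 - \frac{5}{2} = \frac{1}{2} \approx 0.5$)
$R{\left(V \right)} = \frac{21}{2}$ ($R{\left(V \right)} = \left(3 + 0\right) \left(\frac{1}{2} + 3\right) = 3 \cdot \frac{7}{2} = \frac{21}{2}$)
$U{\left(J \right)} = 2 J$
$C{\left(b \right)} = 7$ ($C{\left(b \right)} = \sqrt{28 + 2 \cdot \frac{21}{2}} = \sqrt{28 + 21} = \sqrt{49} = 7$)
$\frac{3303 - C{\left(-41 \right)}}{606 d} = \frac{3303 - 7}{606 \left(-14\right)} = \frac{3303 - 7}{-8484} = 3296 \left(- \frac{1}{8484}\right) = - \frac{824}{2121}$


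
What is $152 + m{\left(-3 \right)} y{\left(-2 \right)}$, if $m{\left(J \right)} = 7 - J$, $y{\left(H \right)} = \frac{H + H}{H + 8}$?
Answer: $\frac{436}{3} \approx 145.33$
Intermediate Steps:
$y{\left(H \right)} = \frac{2 H}{8 + H}$
$152 + m{\left(-3 \right)} y{\left(-2 \right)} = 152 + \left(7 - -3\right) 2 \left(-2\right) \frac{1}{8 - 2} = 152 + \left(7 + 3\right) 2 \left(-2\right) \frac{1}{6} = 152 + 10 \cdot 2 \left(-2\right) \frac{1}{6} = 152 + 10 \left(- \frac{2}{3}\right) = 152 - \frac{20}{3} = \frac{436}{3}$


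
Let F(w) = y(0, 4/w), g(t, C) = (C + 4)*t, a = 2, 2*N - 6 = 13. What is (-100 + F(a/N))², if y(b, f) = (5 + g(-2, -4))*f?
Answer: 25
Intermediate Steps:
N = 19/2 (N = 3 + (½)*13 = 3 + 13/2 = 19/2 ≈ 9.5000)
g(t, C) = t*(4 + C) (g(t, C) = (4 + C)*t = t*(4 + C))
y(b, f) = 5*f (y(b, f) = (5 - 2*(4 - 4))*f = (5 - 2*0)*f = (5 + 0)*f = 5*f)
F(w) = 20/w (F(w) = 5*(4/w) = 20/w)
(-100 + F(a/N))² = (-100 + 20/((2/(19/2))))² = (-100 + 20/((2*(2/19))))² = (-100 + 20/(4/19))² = (-100 + 20*(19/4))² = (-100 + 95)² = (-5)² = 25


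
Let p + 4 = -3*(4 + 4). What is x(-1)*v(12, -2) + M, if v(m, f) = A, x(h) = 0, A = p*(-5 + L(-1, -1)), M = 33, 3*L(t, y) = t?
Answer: 33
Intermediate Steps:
L(t, y) = t/3
p = -28 (p = -4 - 3*(4 + 4) = -4 - 3*8 = -4 - 24 = -28)
A = 448/3 (A = -28*(-5 + (⅓)*(-1)) = -28*(-5 - ⅓) = -28*(-16/3) = 448/3 ≈ 149.33)
v(m, f) = 448/3
x(-1)*v(12, -2) + M = 0*(448/3) + 33 = 0 + 33 = 33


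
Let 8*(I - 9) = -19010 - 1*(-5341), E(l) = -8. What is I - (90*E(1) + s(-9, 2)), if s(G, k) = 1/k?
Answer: -7841/8 ≈ -980.13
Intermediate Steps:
I = -13597/8 (I = 9 + (-19010 - 1*(-5341))/8 = 9 + (-19010 + 5341)/8 = 9 + (1/8)*(-13669) = 9 - 13669/8 = -13597/8 ≈ -1699.6)
I - (90*E(1) + s(-9, 2)) = -13597/8 - (90*(-8) + 1/2) = -13597/8 - (-720 + 1/2) = -13597/8 - 1*(-1439/2) = -13597/8 + 1439/2 = -7841/8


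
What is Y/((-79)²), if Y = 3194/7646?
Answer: 1597/23859343 ≈ 6.6934e-5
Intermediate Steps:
Y = 1597/3823 (Y = 3194*(1/7646) = 1597/3823 ≈ 0.41773)
Y/((-79)²) = 1597/(3823*((-79)²)) = (1597/3823)/6241 = (1597/3823)*(1/6241) = 1597/23859343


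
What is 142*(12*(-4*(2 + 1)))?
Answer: -20448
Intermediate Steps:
142*(12*(-4*(2 + 1))) = 142*(12*(-4*3)) = 142*(12*(-12)) = 142*(-144) = -20448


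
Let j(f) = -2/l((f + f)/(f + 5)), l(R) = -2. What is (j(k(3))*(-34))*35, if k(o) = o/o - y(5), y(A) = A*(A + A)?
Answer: -1190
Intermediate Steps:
y(A) = 2*A**2 (y(A) = A*(2*A) = 2*A**2)
k(o) = -49 (k(o) = o/o - 2*5**2 = 1 - 2*25 = 1 - 1*50 = 1 - 50 = -49)
j(f) = 1 (j(f) = -2/(-2) = -2*(-1/2) = 1)
(j(k(3))*(-34))*35 = (1*(-34))*35 = -34*35 = -1190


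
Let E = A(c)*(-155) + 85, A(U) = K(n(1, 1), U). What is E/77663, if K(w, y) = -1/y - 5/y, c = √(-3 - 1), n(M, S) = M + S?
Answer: 85/77663 - 465*I/77663 ≈ 0.0010945 - 0.0059874*I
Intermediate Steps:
c = 2*I (c = √(-4) = 2*I ≈ 2.0*I)
K(w, y) = -6/y
A(U) = -6/U
E = 85 - 465*I (E = -6*(-I/2)*(-155) + 85 = -(-3)*I*(-155) + 85 = (3*I)*(-155) + 85 = -465*I + 85 = 85 - 465*I ≈ 85.0 - 465.0*I)
E/77663 = (85 - 465*I)/77663 = (85 - 465*I)*(1/77663) = 85/77663 - 465*I/77663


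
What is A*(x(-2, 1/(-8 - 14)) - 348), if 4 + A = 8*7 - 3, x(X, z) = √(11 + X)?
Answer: -16905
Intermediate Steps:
A = 49 (A = -4 + (8*7 - 3) = -4 + (56 - 3) = -4 + 53 = 49)
A*(x(-2, 1/(-8 - 14)) - 348) = 49*(√(11 - 2) - 348) = 49*(√9 - 348) = 49*(3 - 348) = 49*(-345) = -16905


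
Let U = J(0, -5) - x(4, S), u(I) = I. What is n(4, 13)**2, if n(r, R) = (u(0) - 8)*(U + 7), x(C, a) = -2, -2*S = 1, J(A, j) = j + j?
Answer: 64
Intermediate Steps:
J(A, j) = 2*j
S = -1/2 (S = -1/2*1 = -1/2 ≈ -0.50000)
U = -8 (U = 2*(-5) - 1*(-2) = -10 + 2 = -8)
n(r, R) = 8 (n(r, R) = (0 - 8)*(-8 + 7) = -8*(-1) = 8)
n(4, 13)**2 = 8**2 = 64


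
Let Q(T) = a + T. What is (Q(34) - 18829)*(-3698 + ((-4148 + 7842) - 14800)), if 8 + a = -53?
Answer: 279144224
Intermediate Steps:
a = -61 (a = -8 - 53 = -61)
Q(T) = -61 + T
(Q(34) - 18829)*(-3698 + ((-4148 + 7842) - 14800)) = ((-61 + 34) - 18829)*(-3698 + ((-4148 + 7842) - 14800)) = (-27 - 18829)*(-3698 + (3694 - 14800)) = -18856*(-3698 - 11106) = -18856*(-14804) = 279144224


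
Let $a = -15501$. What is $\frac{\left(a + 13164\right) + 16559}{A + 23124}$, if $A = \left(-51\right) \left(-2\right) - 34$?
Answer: $\frac{547}{892} \approx 0.61323$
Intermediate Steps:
$A = 68$ ($A = 102 - 34 = 68$)
$\frac{\left(a + 13164\right) + 16559}{A + 23124} = \frac{\left(-15501 + 13164\right) + 16559}{68 + 23124} = \frac{-2337 + 16559}{23192} = 14222 \cdot \frac{1}{23192} = \frac{547}{892}$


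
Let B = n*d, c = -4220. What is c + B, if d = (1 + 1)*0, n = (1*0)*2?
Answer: -4220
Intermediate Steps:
n = 0 (n = 0*2 = 0)
d = 0 (d = 2*0 = 0)
B = 0 (B = 0*0 = 0)
c + B = -4220 + 0 = -4220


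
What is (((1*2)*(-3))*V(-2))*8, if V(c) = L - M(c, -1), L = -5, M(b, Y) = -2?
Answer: 144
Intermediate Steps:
V(c) = -3 (V(c) = -5 - 1*(-2) = -5 + 2 = -3)
(((1*2)*(-3))*V(-2))*8 = (((1*2)*(-3))*(-3))*8 = ((2*(-3))*(-3))*8 = -6*(-3)*8 = 18*8 = 144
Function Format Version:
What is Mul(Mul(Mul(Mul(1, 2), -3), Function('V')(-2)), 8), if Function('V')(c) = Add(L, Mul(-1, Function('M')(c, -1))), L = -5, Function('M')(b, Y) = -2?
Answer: 144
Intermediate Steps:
Function('V')(c) = -3 (Function('V')(c) = Add(-5, Mul(-1, -2)) = Add(-5, 2) = -3)
Mul(Mul(Mul(Mul(1, 2), -3), Function('V')(-2)), 8) = Mul(Mul(Mul(Mul(1, 2), -3), -3), 8) = Mul(Mul(Mul(2, -3), -3), 8) = Mul(Mul(-6, -3), 8) = Mul(18, 8) = 144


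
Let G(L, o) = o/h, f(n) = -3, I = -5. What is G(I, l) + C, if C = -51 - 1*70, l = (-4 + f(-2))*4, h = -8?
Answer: -235/2 ≈ -117.50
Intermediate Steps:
l = -28 (l = (-4 - 3)*4 = -7*4 = -28)
G(L, o) = -o/8 (G(L, o) = o/(-8) = o*(-⅛) = -o/8)
C = -121 (C = -51 - 70 = -121)
G(I, l) + C = -⅛*(-28) - 121 = 7/2 - 121 = -235/2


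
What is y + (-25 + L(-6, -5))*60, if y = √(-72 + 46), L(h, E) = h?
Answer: -1860 + I*√26 ≈ -1860.0 + 5.099*I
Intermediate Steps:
y = I*√26 (y = √(-26) = I*√26 ≈ 5.099*I)
y + (-25 + L(-6, -5))*60 = I*√26 + (-25 - 6)*60 = I*√26 - 31*60 = I*√26 - 1860 = -1860 + I*√26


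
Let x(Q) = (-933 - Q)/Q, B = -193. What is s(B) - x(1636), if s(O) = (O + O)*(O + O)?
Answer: 243760025/1636 ≈ 1.4900e+5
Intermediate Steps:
s(O) = 4*O**2 (s(O) = (2*O)*(2*O) = 4*O**2)
x(Q) = (-933 - Q)/Q
s(B) - x(1636) = 4*(-193)**2 - (-933 - 1*1636)/1636 = 4*37249 - (-933 - 1636)/1636 = 148996 - (-2569)/1636 = 148996 - 1*(-2569/1636) = 148996 + 2569/1636 = 243760025/1636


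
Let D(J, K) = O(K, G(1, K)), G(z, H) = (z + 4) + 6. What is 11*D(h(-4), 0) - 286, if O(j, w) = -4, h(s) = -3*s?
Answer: -330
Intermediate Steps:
G(z, H) = 10 + z (G(z, H) = (4 + z) + 6 = 10 + z)
D(J, K) = -4
11*D(h(-4), 0) - 286 = 11*(-4) - 286 = -44 - 286 = -330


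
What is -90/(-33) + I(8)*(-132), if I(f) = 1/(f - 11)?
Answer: 514/11 ≈ 46.727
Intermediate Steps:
I(f) = 1/(-11 + f)
-90/(-33) + I(8)*(-132) = -90/(-33) - 132/(-11 + 8) = -90*(-1/33) - 132/(-3) = 30/11 - ⅓*(-132) = 30/11 + 44 = 514/11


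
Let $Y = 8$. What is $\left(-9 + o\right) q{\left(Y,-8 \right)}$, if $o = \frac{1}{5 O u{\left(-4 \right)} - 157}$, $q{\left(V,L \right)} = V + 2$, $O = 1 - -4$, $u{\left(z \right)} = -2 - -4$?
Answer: $- \frac{9640}{107} \approx -90.094$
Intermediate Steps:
$u{\left(z \right)} = 2$ ($u{\left(z \right)} = -2 + 4 = 2$)
$O = 5$ ($O = 1 + 4 = 5$)
$q{\left(V,L \right)} = 2 + V$
$o = - \frac{1}{107}$ ($o = \frac{1}{5 \cdot 5 \cdot 2 - 157} = \frac{1}{25 \cdot 2 - 157} = \frac{1}{50 - 157} = \frac{1}{-107} = - \frac{1}{107} \approx -0.0093458$)
$\left(-9 + o\right) q{\left(Y,-8 \right)} = \left(-9 - \frac{1}{107}\right) \left(2 + 8\right) = \left(- \frac{964}{107}\right) 10 = - \frac{9640}{107}$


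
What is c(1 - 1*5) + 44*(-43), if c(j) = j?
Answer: -1896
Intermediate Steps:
c(1 - 1*5) + 44*(-43) = (1 - 1*5) + 44*(-43) = (1 - 5) - 1892 = -4 - 1892 = -1896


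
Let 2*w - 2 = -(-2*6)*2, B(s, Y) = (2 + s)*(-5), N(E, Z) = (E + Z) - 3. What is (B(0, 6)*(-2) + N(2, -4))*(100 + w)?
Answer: 1695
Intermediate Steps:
N(E, Z) = -3 + E + Z
B(s, Y) = -10 - 5*s
w = 13 (w = 1 + (-(-2*6)*2)/2 = 1 + (-(-12)*2)/2 = 1 + (-1*(-24))/2 = 1 + (½)*24 = 1 + 12 = 13)
(B(0, 6)*(-2) + N(2, -4))*(100 + w) = ((-10 - 5*0)*(-2) + (-3 + 2 - 4))*(100 + 13) = ((-10 + 0)*(-2) - 5)*113 = (-10*(-2) - 5)*113 = (20 - 5)*113 = 15*113 = 1695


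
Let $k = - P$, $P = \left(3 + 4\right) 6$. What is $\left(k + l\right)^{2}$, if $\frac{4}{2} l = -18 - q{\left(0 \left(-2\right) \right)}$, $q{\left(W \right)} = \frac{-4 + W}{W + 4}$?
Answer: $\frac{10201}{4} \approx 2550.3$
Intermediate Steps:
$q{\left(W \right)} = \frac{-4 + W}{4 + W}$
$P = 42$ ($P = 7 \cdot 6 = 42$)
$k = -42$ ($k = \left(-1\right) 42 = -42$)
$l = - \frac{17}{2}$ ($l = \frac{-18 - \frac{-4 + 0 \left(-2\right)}{4 + 0 \left(-2\right)}}{2} = \frac{-18 - \frac{-4 + 0}{4 + 0}}{2} = \frac{-18 - \frac{1}{4} \left(-4\right)}{2} = \frac{-18 - -1}{2} = \frac{-18 + 1}{2} = \frac{1}{2} \left(-17\right) = - \frac{17}{2} \approx -8.5$)
$\left(k + l\right)^{2} = \left(-42 - \frac{17}{2}\right)^{2} = \left(- \frac{101}{2}\right)^{2} = \frac{10201}{4}$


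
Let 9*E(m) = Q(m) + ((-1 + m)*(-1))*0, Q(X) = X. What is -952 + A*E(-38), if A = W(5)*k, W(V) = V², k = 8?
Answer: -16168/9 ≈ -1796.4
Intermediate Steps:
A = 200 (A = 5²*8 = 25*8 = 200)
E(m) = m/9 (E(m) = (m + ((-1 + m)*(-1))*0)/9 = (m + (1 - m)*0)/9 = (m + 0)/9 = m/9)
-952 + A*E(-38) = -952 + 200*((⅑)*(-38)) = -952 + 200*(-38/9) = -952 - 7600/9 = -16168/9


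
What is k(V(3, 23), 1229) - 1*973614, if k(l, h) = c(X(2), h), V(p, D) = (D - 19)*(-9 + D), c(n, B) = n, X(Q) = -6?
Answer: -973620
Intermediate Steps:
V(p, D) = (-19 + D)*(-9 + D)
k(l, h) = -6
k(V(3, 23), 1229) - 1*973614 = -6 - 1*973614 = -6 - 973614 = -973620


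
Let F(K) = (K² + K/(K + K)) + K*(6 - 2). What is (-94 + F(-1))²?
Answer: 37249/4 ≈ 9312.3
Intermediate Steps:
F(K) = ½ + K² + 4*K (F(K) = (K² + K/((2*K))) + K*4 = (K² + (1/(2*K))*K) + 4*K = (K² + ½) + 4*K = (½ + K²) + 4*K = ½ + K² + 4*K)
(-94 + F(-1))² = (-94 + (½ + (-1)² + 4*(-1)))² = (-94 + (½ + 1 - 4))² = (-94 - 5/2)² = (-193/2)² = 37249/4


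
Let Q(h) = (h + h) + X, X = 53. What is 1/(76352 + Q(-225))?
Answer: 1/75955 ≈ 1.3166e-5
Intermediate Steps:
Q(h) = 53 + 2*h (Q(h) = (h + h) + 53 = 2*h + 53 = 53 + 2*h)
1/(76352 + Q(-225)) = 1/(76352 + (53 + 2*(-225))) = 1/(76352 + (53 - 450)) = 1/(76352 - 397) = 1/75955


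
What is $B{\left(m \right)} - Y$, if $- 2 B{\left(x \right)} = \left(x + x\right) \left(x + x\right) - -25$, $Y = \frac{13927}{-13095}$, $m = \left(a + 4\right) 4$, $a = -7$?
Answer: $- \frac{7842241}{26190} \approx -299.44$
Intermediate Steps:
$m = -12$ ($m = \left(-7 + 4\right) 4 = \left(-3\right) 4 = -12$)
$Y = - \frac{13927}{13095}$ ($Y = 13927 \left(- \frac{1}{13095}\right) = - \frac{13927}{13095} \approx -1.0635$)
$B{\left(x \right)} = - \frac{25}{2} - 2 x^{2}$ ($B{\left(x \right)} = - \frac{\left(x + x\right) \left(x + x\right) - -25}{2} = - \frac{2 x 2 x + 25}{2} = - \frac{4 x^{2} + 25}{2} = - \frac{25 + 4 x^{2}}{2} = - \frac{25}{2} - 2 x^{2}$)
$B{\left(m \right)} - Y = \left(- \frac{25}{2} - 2 \left(-12\right)^{2}\right) - - \frac{13927}{13095} = \left(- \frac{25}{2} - 288\right) + \frac{13927}{13095} = - \frac{601}{2} + \frac{13927}{13095} = - \frac{7842241}{26190}$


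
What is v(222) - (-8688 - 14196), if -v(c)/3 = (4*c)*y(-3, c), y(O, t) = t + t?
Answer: -1159932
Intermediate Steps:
y(O, t) = 2*t
v(c) = -24*c**2 (v(c) = -3*4*c*2*c = -24*c**2)
v(222) - (-8688 - 14196) = -24*222**2 - (-8688 - 14196) = -24*49284 - 1*(-22884) = -1182816 + 22884 = -1159932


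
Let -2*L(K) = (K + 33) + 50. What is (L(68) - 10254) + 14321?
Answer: 7983/2 ≈ 3991.5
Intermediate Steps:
L(K) = -83/2 - K/2 (L(K) = -((K + 33) + 50)/2 = -((33 + K) + 50)/2 = -(83 + K)/2 = -83/2 - K/2)
(L(68) - 10254) + 14321 = ((-83/2 - ½*68) - 10254) + 14321 = ((-83/2 - 34) - 10254) + 14321 = (-151/2 - 10254) + 14321 = -20659/2 + 14321 = 7983/2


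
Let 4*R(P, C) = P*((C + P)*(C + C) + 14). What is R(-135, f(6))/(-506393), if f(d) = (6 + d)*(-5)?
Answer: 1580445/1012786 ≈ 1.5605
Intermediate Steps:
f(d) = -30 - 5*d
R(P, C) = P*(14 + 2*C*(C + P))/4 (R(P, C) = (P*((C + P)*(C + C) + 14))/4 = (P*((C + P)*(2*C) + 14))/4 = (P*(2*C*(C + P) + 14))/4 = (P*(14 + 2*C*(C + P)))/4 = P*(14 + 2*C*(C + P))/4)
R(-135, f(6))/(-506393) = ((½)*(-135)*(7 + (-30 - 5*6)² + (-30 - 5*6)*(-135)))/(-506393) = ((½)*(-135)*(7 + (-30 - 30)² + (-30 - 30)*(-135)))*(-1/506393) = ((½)*(-135)*(7 + (-60)² - 60*(-135)))*(-1/506393) = ((½)*(-135)*(7 + 3600 + 8100))*(-1/506393) = ((½)*(-135)*11707)*(-1/506393) = -1580445/2*(-1/506393) = 1580445/1012786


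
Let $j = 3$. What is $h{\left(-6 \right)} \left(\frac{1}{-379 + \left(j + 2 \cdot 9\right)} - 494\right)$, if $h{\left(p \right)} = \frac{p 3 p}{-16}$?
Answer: $\frac{4775031}{1432} \approx 3334.5$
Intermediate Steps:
$h{\left(p \right)} = - \frac{3 p^{2}}{16}$ ($h{\left(p \right)} = 3 p p \left(- \frac{1}{16}\right) = 3 p^{2} \left(- \frac{1}{16}\right) = - \frac{3 p^{2}}{16}$)
$h{\left(-6 \right)} \left(\frac{1}{-379 + \left(j + 2 \cdot 9\right)} - 494\right) = - \frac{3 \left(-6\right)^{2}}{16} \left(\frac{1}{-379 + \left(3 + 2 \cdot 9\right)} - 494\right) = \left(- \frac{3}{16}\right) 36 \left(\frac{1}{-379 + \left(3 + 18\right)} - 494\right) = - \frac{27 \left(\frac{1}{-379 + 21} - 494\right)}{4} = - \frac{27 \left(\frac{1}{-358} - 494\right)}{4} = - \frac{27 \left(- \frac{1}{358} - 494\right)}{4} = \left(- \frac{27}{4}\right) \left(- \frac{176853}{358}\right) = \frac{4775031}{1432}$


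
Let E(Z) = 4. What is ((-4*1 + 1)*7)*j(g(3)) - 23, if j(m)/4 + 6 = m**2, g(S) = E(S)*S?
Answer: -11615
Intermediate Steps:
g(S) = 4*S
j(m) = -24 + 4*m**2
((-4*1 + 1)*7)*j(g(3)) - 23 = ((-4*1 + 1)*7)*(-24 + 4*(4*3)**2) - 23 = ((-4 + 1)*7)*(-24 + 4*12**2) - 23 = (-3*7)*(-24 + 4*144) - 23 = -21*(-24 + 576) - 23 = -21*552 - 23 = -11592 - 23 = -11615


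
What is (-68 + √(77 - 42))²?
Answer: (68 - √35)² ≈ 3854.4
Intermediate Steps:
(-68 + √(77 - 42))² = (-68 + √35)²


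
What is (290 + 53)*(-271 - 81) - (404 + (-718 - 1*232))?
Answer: -120190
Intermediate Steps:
(290 + 53)*(-271 - 81) - (404 + (-718 - 1*232)) = 343*(-352) - (404 + (-718 - 232)) = -120736 - (404 - 950) = -120736 - 1*(-546) = -120736 + 546 = -120190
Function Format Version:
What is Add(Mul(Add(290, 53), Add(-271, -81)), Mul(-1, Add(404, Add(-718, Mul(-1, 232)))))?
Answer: -120190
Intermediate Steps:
Add(Mul(Add(290, 53), Add(-271, -81)), Mul(-1, Add(404, Add(-718, Mul(-1, 232))))) = Add(Mul(343, -352), Mul(-1, Add(404, Add(-718, -232)))) = Add(-120736, Mul(-1, Add(404, -950))) = Add(-120736, Mul(-1, -546)) = Add(-120736, 546) = -120190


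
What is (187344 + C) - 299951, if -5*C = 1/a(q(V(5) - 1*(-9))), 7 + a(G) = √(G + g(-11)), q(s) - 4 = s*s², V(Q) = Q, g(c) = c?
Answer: -216205441/1920 - √2737/13440 ≈ -1.1261e+5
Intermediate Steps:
q(s) = 4 + s³ (q(s) = 4 + s*s² = 4 + s³)
a(G) = -7 + √(-11 + G) (a(G) = -7 + √(G - 11) = -7 + √(-11 + G))
C = -1/(5*(-7 + √2737)) (C = -1/(5*(-7 + √(-11 + (4 + (5 - 1*(-9))³)))) = -1/(5*(-7 + √(-11 + (4 + (5 + 9)³)))) = -1/(5*(-7 + √(-11 + (4 + 14³)))) = -1/(5*(-7 + √(-11 + (4 + 2744)))) = -1/(5*(-7 + √(-11 + 2748))) = -1/(5*(-7 + √2737)) ≈ -0.0044134)
(187344 + C) - 299951 = (187344 + (-1/1920 - √2737/13440)) - 299951 = (359700479/1920 - √2737/13440) - 299951 = -216205441/1920 - √2737/13440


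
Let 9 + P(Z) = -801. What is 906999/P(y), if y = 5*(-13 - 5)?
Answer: -302333/270 ≈ -1119.8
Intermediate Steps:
y = -90 (y = 5*(-18) = -90)
P(Z) = -810 (P(Z) = -9 - 801 = -810)
906999/P(y) = 906999/(-810) = 906999*(-1/810) = -302333/270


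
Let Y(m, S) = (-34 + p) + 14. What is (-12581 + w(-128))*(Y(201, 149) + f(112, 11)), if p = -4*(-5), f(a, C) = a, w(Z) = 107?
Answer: -1397088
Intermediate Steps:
p = 20
Y(m, S) = 0 (Y(m, S) = (-34 + 20) + 14 = -14 + 14 = 0)
(-12581 + w(-128))*(Y(201, 149) + f(112, 11)) = (-12581 + 107)*(0 + 112) = -12474*112 = -1397088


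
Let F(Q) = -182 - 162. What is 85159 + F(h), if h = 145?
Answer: 84815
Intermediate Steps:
F(Q) = -344
85159 + F(h) = 85159 - 344 = 84815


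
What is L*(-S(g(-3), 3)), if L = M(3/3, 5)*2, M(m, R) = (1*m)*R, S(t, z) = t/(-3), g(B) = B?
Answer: -10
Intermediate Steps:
S(t, z) = -t/3 (S(t, z) = t*(-⅓) = -t/3)
M(m, R) = R*m (M(m, R) = m*R = R*m)
L = 10 (L = (5*(3/3))*2 = (5*(3*(⅓)))*2 = (5*1)*2 = 5*2 = 10)
L*(-S(g(-3), 3)) = 10*(-(-1)*(-3)/3) = 10*(-1*1) = 10*(-1) = -10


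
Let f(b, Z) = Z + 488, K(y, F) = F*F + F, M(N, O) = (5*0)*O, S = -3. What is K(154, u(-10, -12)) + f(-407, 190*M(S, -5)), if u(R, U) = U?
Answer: 620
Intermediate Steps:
M(N, O) = 0 (M(N, O) = 0*O = 0)
K(y, F) = F + F² (K(y, F) = F² + F = F + F²)
f(b, Z) = 488 + Z
K(154, u(-10, -12)) + f(-407, 190*M(S, -5)) = -12*(1 - 12) + (488 + 190*0) = -12*(-11) + (488 + 0) = 132 + 488 = 620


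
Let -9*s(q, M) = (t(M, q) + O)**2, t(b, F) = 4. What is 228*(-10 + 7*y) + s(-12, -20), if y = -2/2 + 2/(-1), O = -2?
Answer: -63616/9 ≈ -7068.4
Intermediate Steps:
y = -3 (y = -2*1/2 + 2*(-1) = -1 - 2 = -3)
s(q, M) = -4/9 (s(q, M) = -(4 - 2)**2/9 = -1/9*2**2 = -1/9*4 = -4/9)
228*(-10 + 7*y) + s(-12, -20) = 228*(-10 + 7*(-3)) - 4/9 = 228*(-10 - 21) - 4/9 = 228*(-31) - 4/9 = -7068 - 4/9 = -63616/9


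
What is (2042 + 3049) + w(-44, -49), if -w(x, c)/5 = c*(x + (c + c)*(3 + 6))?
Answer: -221779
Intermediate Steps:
w(x, c) = -5*c*(x + 18*c) (w(x, c) = -5*c*(x + (c + c)*(3 + 6)) = -5*c*(x + (2*c)*9) = -5*c*(x + 18*c))
(2042 + 3049) + w(-44, -49) = (2042 + 3049) - 5*(-49)*(-44 + 18*(-49)) = 5091 - 5*(-49)*(-44 - 882) = 5091 - 5*(-49)*(-926) = 5091 - 226870 = -221779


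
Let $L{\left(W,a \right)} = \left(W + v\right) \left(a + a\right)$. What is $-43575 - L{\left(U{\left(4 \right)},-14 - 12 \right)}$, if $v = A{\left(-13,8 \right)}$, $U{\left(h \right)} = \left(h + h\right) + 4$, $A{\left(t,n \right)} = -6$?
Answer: $-43263$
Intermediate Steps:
$U{\left(h \right)} = 4 + 2 h$ ($U{\left(h \right)} = 2 h + 4 = 4 + 2 h$)
$v = -6$
$L{\left(W,a \right)} = 2 a \left(-6 + W\right)$ ($L{\left(W,a \right)} = \left(W - 6\right) \left(a + a\right) = \left(-6 + W\right) 2 a = 2 a \left(-6 + W\right)$)
$-43575 - L{\left(U{\left(4 \right)},-14 - 12 \right)} = -43575 - 2 \left(-14 - 12\right) \left(-6 + \left(4 + 2 \cdot 4\right)\right) = -43575 - 2 \left(-26\right) \left(-6 + \left(4 + 8\right)\right) = -43575 - 2 \left(-26\right) \left(-6 + 12\right) = -43575 - 2 \left(-26\right) 6 = -43575 - -312 = -43575 + 312 = -43263$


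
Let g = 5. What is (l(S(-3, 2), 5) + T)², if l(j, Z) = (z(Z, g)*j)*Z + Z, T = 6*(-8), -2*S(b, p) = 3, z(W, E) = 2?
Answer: 3364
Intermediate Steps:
S(b, p) = -3/2 (S(b, p) = -½*3 = -3/2)
T = -48
l(j, Z) = Z + 2*Z*j (l(j, Z) = (2*j)*Z + Z = 2*Z*j + Z = Z + 2*Z*j)
(l(S(-3, 2), 5) + T)² = (5*(1 + 2*(-3/2)) - 48)² = (5*(1 - 3) - 48)² = (5*(-2) - 48)² = (-10 - 48)² = (-58)² = 3364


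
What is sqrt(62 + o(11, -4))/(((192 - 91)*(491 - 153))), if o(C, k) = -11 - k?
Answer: sqrt(55)/34138 ≈ 0.00021724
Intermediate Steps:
sqrt(62 + o(11, -4))/(((192 - 91)*(491 - 153))) = sqrt(62 + (-11 - 1*(-4)))/(((192 - 91)*(491 - 153))) = sqrt(62 + (-11 + 4))/((101*338)) = sqrt(62 - 7)/34138 = sqrt(55)*(1/34138) = sqrt(55)/34138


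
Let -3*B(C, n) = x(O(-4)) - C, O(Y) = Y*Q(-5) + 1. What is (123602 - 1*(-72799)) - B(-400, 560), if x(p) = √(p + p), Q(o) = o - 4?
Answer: 589603/3 + √74/3 ≈ 1.9654e+5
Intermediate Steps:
Q(o) = -4 + o
O(Y) = 1 - 9*Y (O(Y) = Y*(-4 - 5) + 1 = Y*(-9) + 1 = -9*Y + 1 = 1 - 9*Y)
x(p) = √2*√p (x(p) = √(2*p) = √2*√p)
B(C, n) = -√74/3 + C/3 (B(C, n) = -(√2*√(1 - 9*(-4)) - C)/3 = -(√2*√(1 + 36) - C)/3 = -(√2*√37 - C)/3 = -(√74 - C)/3 = -√74/3 + C/3)
(123602 - 1*(-72799)) - B(-400, 560) = (123602 - 1*(-72799)) - (-√74/3 + (⅓)*(-400)) = (123602 + 72799) - (-√74/3 - 400/3) = 196401 - (-400/3 - √74/3) = 196401 + (400/3 + √74/3) = 589603/3 + √74/3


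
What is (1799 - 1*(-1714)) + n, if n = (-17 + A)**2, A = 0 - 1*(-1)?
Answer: 3769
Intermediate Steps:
A = 1 (A = 0 + 1 = 1)
n = 256 (n = (-17 + 1)**2 = (-16)**2 = 256)
(1799 - 1*(-1714)) + n = (1799 - 1*(-1714)) + 256 = (1799 + 1714) + 256 = 3513 + 256 = 3769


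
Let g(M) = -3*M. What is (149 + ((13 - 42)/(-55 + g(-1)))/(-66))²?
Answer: 261467572921/11778624 ≈ 22198.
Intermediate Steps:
(149 + ((13 - 42)/(-55 + g(-1)))/(-66))² = (149 + ((13 - 42)/(-55 - 3*(-1)))/(-66))² = (149 - 29/(-55 + 3)*(-1/66))² = (149 - 29/(-52)*(-1/66))² = (149 - 29*(-1/52)*(-1/66))² = (149 + (29/52)*(-1/66))² = (149 - 29/3432)² = (511339/3432)² = 261467572921/11778624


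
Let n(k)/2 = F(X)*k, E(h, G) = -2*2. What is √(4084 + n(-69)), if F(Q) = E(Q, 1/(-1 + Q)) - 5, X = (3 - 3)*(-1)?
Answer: √5326 ≈ 72.979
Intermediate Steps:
X = 0 (X = 0*(-1) = 0)
E(h, G) = -4
F(Q) = -9 (F(Q) = -4 - 5 = -9)
n(k) = -18*k (n(k) = 2*(-9*k) = -18*k)
√(4084 + n(-69)) = √(4084 - 18*(-69)) = √(4084 + 1242) = √5326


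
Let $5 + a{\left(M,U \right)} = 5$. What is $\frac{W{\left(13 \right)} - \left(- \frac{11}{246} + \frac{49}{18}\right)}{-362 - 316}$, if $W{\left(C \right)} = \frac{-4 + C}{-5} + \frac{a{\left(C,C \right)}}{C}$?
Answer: $\frac{8261}{1250910} \approx 0.006604$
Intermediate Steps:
$a{\left(M,U \right)} = 0$ ($a{\left(M,U \right)} = -5 + 5 = 0$)
$W{\left(C \right)} = \frac{4}{5} - \frac{C}{5}$ ($W{\left(C \right)} = \frac{-4 + C}{-5} + \frac{0}{C} = \left(-4 + C\right) \left(- \frac{1}{5}\right) + 0 = \left(\frac{4}{5} - \frac{C}{5}\right) + 0 = \frac{4}{5} - \frac{C}{5}$)
$\frac{W{\left(13 \right)} - \left(- \frac{11}{246} + \frac{49}{18}\right)}{-362 - 316} = \frac{\left(\frac{4}{5} - \frac{13}{5}\right) - \left(- \frac{11}{246} + \frac{49}{18}\right)}{-362 - 316} = \frac{\left(\frac{4}{5} - \frac{13}{5}\right) - \frac{988}{369}}{-678} = \left(- \frac{9}{5} + \left(\frac{11}{246} - \frac{49}{18}\right)\right) \left(- \frac{1}{678}\right) = \left(- \frac{9}{5} - \frac{988}{369}\right) \left(- \frac{1}{678}\right) = \left(- \frac{8261}{1845}\right) \left(- \frac{1}{678}\right) = \frac{8261}{1250910}$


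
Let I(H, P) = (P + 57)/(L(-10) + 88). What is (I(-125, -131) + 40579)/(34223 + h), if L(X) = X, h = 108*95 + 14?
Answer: 1582544/1735383 ≈ 0.91193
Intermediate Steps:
h = 10274 (h = 10260 + 14 = 10274)
I(H, P) = 19/26 + P/78 (I(H, P) = (P + 57)/(-10 + 88) = (57 + P)/78 = (57 + P)*(1/78) = 19/26 + P/78)
(I(-125, -131) + 40579)/(34223 + h) = ((19/26 + (1/78)*(-131)) + 40579)/(34223 + 10274) = ((19/26 - 131/78) + 40579)/44497 = (-37/39 + 40579)*(1/44497) = (1582544/39)*(1/44497) = 1582544/1735383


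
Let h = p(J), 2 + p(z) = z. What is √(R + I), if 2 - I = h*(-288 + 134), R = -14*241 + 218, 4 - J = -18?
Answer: I*√74 ≈ 8.6023*I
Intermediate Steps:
J = 22 (J = 4 - 1*(-18) = 4 + 18 = 22)
p(z) = -2 + z
h = 20 (h = -2 + 22 = 20)
R = -3156 (R = -3374 + 218 = -3156)
I = 3082 (I = 2 - 20*(-288 + 134) = 2 - 20*(-154) = 2 - 1*(-3080) = 2 + 3080 = 3082)
√(R + I) = √(-3156 + 3082) = √(-74) = I*√74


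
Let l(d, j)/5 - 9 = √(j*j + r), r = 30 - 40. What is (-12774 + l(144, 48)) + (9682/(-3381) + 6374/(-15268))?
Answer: -328627229501/25810554 + 5*√2294 ≈ -12493.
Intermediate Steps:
r = -10
l(d, j) = 45 + 5*√(-10 + j²) (l(d, j) = 45 + 5*√(j*j - 10) = 45 + 5*√(j² - 10) = 45 + 5*√(-10 + j²))
(-12774 + l(144, 48)) + (9682/(-3381) + 6374/(-15268)) = (-12774 + (45 + 5*√(-10 + 48²))) + (9682/(-3381) + 6374/(-15268)) = (-12774 + (45 + 5*√(-10 + 2304))) + (9682*(-1/3381) + 6374*(-1/15268)) = (-12774 + (45 + 5*√2294)) + (-9682/3381 - 3187/7634) = (-12729 + 5*√2294) - 84687635/25810554 = -328627229501/25810554 + 5*√2294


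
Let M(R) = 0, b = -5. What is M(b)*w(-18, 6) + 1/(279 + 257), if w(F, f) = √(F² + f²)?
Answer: 1/536 ≈ 0.0018657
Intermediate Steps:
M(b)*w(-18, 6) + 1/(279 + 257) = 0*√((-18)² + 6²) + 1/(279 + 257) = 0*√(324 + 36) + 1/536 = 0*√360 + 1/536 = 0*(6*√10) + 1/536 = 0 + 1/536 = 1/536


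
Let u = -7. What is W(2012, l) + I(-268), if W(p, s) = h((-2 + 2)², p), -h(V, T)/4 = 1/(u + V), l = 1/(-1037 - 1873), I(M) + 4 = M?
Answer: -1900/7 ≈ -271.43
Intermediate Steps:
I(M) = -4 + M
l = -1/2910 (l = 1/(-2910) = -1/2910 ≈ -0.00034364)
h(V, T) = -4/(-7 + V)
W(p, s) = 4/7 (W(p, s) = -4/(-7 + (-2 + 2)²) = -4/(-7 + 0²) = -4/(-7 + 0) = -4/(-7) = -4*(-⅐) = 4/7)
W(2012, l) + I(-268) = 4/7 + (-4 - 268) = 4/7 - 272 = -1900/7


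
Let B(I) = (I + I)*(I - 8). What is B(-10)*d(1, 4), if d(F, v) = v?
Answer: 1440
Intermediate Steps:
B(I) = 2*I*(-8 + I) (B(I) = (2*I)*(-8 + I) = 2*I*(-8 + I))
B(-10)*d(1, 4) = (2*(-10)*(-8 - 10))*4 = (2*(-10)*(-18))*4 = 360*4 = 1440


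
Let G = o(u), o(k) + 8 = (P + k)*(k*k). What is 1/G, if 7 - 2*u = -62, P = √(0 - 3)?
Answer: 2627560/108148123477 - 76176*I*√3/108148123477 ≈ 2.4296e-5 - 1.22e-6*I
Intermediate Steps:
P = I*√3 (P = √(-3) = I*√3 ≈ 1.732*I)
u = 69/2 (u = 7/2 - ½*(-62) = 7/2 + 31 = 69/2 ≈ 34.500)
o(k) = -8 + k²*(k + I*√3) (o(k) = -8 + (I*√3 + k)*(k*k) = -8 + (k + I*√3)*k² = -8 + k²*(k + I*√3))
G = 328445/8 + 4761*I*√3/4 (G = -8 + (69/2)³ + I*√3*(69/2)² = -8 + 328509/8 + I*√3*(4761/4) = -8 + 328509/8 + 4761*I*√3/4 = 328445/8 + 4761*I*√3/4 ≈ 41056.0 + 2061.6*I)
1/G = 1/(328445/8 + 4761*I*√3/4)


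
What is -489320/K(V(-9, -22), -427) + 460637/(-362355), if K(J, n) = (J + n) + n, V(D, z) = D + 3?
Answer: 8845570039/15581265 ≈ 567.71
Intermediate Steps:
V(D, z) = 3 + D
K(J, n) = J + 2*n
-489320/K(V(-9, -22), -427) + 460637/(-362355) = -489320/((3 - 9) + 2*(-427)) + 460637/(-362355) = -489320/(-6 - 854) + 460637*(-1/362355) = -489320/(-860) - 460637/362355 = -489320*(-1/860) - 460637/362355 = 24466/43 - 460637/362355 = 8845570039/15581265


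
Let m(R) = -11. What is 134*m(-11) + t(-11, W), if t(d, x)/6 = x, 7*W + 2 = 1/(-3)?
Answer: -1476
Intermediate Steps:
W = -⅓ (W = -2/7 + (⅐)/(-3) = -2/7 + (⅐)*(-⅓) = -2/7 - 1/21 = -⅓ ≈ -0.33333)
t(d, x) = 6*x
134*m(-11) + t(-11, W) = 134*(-11) + 6*(-⅓) = -1474 - 2 = -1476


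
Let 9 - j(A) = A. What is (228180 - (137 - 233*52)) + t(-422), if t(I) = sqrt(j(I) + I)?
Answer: 240162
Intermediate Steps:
j(A) = 9 - A
t(I) = 3 (t(I) = sqrt((9 - I) + I) = sqrt(9) = 3)
(228180 - (137 - 233*52)) + t(-422) = (228180 - (137 - 233*52)) + 3 = (228180 - (137 - 12116)) + 3 = (228180 - 1*(-11979)) + 3 = (228180 + 11979) + 3 = 240159 + 3 = 240162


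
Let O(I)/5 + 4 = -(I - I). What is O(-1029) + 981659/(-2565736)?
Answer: -52296379/2565736 ≈ -20.383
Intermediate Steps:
O(I) = -20 (O(I) = -20 + 5*(-(I - I)) = -20 + 5*(-1*0) = -20 + 5*0 = -20 + 0 = -20)
O(-1029) + 981659/(-2565736) = -20 + 981659/(-2565736) = -20 + 981659*(-1/2565736) = -20 - 981659/2565736 = -52296379/2565736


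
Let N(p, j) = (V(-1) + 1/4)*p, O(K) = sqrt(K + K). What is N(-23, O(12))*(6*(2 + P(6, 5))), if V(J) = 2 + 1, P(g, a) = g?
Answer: -3588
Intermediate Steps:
V(J) = 3
O(K) = sqrt(2)*sqrt(K) (O(K) = sqrt(2*K) = sqrt(2)*sqrt(K))
N(p, j) = 13*p/4 (N(p, j) = (3 + 1/4)*p = 13*p/4)
N(-23, O(12))*(6*(2 + P(6, 5))) = ((13/4)*(-23))*(6*(2 + 6)) = -897*8/2 = -299/4*48 = -3588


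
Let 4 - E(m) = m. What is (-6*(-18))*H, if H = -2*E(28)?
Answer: 5184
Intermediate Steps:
E(m) = 4 - m
H = 48 (H = -2*(4 - 1*28) = -2*(4 - 28) = -2*(-24) = 48)
(-6*(-18))*H = -6*(-18)*48 = 108*48 = 5184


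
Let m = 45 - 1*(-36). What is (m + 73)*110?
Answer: 16940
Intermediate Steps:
m = 81 (m = 45 + 36 = 81)
(m + 73)*110 = (81 + 73)*110 = 154*110 = 16940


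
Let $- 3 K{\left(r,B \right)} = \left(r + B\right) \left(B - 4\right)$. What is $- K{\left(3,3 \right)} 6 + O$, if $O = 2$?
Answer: $-10$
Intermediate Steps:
$K{\left(r,B \right)} = - \frac{\left(-4 + B\right) \left(B + r\right)}{3}$ ($K{\left(r,B \right)} = - \frac{\left(r + B\right) \left(B - 4\right)}{3} = - \frac{\left(B + r\right) \left(-4 + B\right)}{3} = - \frac{\left(-4 + B\right) \left(B + r\right)}{3}$)
$- K{\left(3,3 \right)} 6 + O = - (- \frac{3^{2}}{3} + \frac{4}{3} \cdot 3 + \frac{4}{3} \cdot 3 - 1 \cdot 3) 6 + 2 = - (\left(- \frac{1}{3}\right) 9 + 4 + 4 - 3) 6 + 2 = - (-3 + 4 + 4 - 3) 6 + 2 = \left(-1\right) 2 \cdot 6 + 2 = \left(-2\right) 6 + 2 = -12 + 2 = -10$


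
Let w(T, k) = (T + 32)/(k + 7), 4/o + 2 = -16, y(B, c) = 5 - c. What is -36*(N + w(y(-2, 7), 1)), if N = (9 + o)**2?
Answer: -26179/9 ≈ -2908.8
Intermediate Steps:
o = -2/9 (o = 4/(-2 - 16) = 4/(-18) = 4*(-1/18) = -2/9 ≈ -0.22222)
w(T, k) = (32 + T)/(7 + k)
N = 6241/81 (N = (9 - 2/9)**2 = (79/9)**2 = 6241/81 ≈ 77.049)
-36*(N + w(y(-2, 7), 1)) = -36*(6241/81 + (32 + (5 - 1*7))/(7 + 1)) = -36*(6241/81 + (32 + (5 - 7))/8) = -36*(6241/81 + (32 - 2)/8) = -36*(6241/81 + (1/8)*30) = -36*(6241/81 + 15/4) = -36*26179/324 = -26179/9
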